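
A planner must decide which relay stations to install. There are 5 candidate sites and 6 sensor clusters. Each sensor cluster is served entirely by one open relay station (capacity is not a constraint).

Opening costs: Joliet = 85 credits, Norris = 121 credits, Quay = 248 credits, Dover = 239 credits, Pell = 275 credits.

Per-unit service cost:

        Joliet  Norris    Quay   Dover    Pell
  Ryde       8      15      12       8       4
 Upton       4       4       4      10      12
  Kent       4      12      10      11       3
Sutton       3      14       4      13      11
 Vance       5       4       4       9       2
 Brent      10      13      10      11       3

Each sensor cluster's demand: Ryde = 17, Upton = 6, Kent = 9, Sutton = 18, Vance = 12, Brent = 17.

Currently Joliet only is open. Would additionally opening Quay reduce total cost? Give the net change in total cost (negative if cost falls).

No — net change +236 (cost rises by 236).

Current service cost with {Joliet}: 480.
Adding Quay: each sensor cluster re-picks its cheapest; new service cost 468, saving 12.
Extra fixed cost: 248. Net change = 248 − 12 = 236.
(Totals: 565 → 801.)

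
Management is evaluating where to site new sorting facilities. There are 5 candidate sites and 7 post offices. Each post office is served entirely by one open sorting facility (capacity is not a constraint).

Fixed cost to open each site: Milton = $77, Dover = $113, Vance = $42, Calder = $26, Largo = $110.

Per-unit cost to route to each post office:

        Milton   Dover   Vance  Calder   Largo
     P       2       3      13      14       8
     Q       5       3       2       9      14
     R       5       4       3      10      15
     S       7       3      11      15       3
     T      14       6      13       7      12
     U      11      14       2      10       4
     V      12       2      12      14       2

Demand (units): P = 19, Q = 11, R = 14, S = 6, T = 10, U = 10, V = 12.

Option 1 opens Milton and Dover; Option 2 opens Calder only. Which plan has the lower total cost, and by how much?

Option 1: {Milton, Dover}: P→Milton 2·19=38, Q→Dover 3·11=33, R→Dover 4·14=56, S→Dover 3·6=18, T→Dover 6·10=60, U→Milton 11·10=110, V→Dover 2·12=24. Service 339; fixed 190; total 529.
Option 2: {Calder}: P→Calder 14·19=266, Q→Calder 9·11=99, R→Calder 10·14=140, S→Calder 15·6=90, T→Calder 7·10=70, U→Calder 10·10=100, V→Calder 14·12=168. Service 933; fixed 26; total 959.
Difference: |529 − 959| = 430.

Option 1 is cheaper by 430.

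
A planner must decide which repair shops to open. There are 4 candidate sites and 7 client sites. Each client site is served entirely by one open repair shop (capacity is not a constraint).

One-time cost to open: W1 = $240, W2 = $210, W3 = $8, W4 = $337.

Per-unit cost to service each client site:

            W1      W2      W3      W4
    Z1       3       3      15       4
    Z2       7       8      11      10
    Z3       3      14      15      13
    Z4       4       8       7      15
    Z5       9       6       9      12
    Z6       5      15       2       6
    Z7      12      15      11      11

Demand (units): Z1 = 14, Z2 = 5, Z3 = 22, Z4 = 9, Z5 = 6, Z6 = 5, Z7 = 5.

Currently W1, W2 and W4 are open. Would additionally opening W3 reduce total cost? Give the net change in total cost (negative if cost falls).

Yes — net change −7 (cost falls by 7).

Current service cost with {W1, W2, W4}: 295.
Adding W3: each client site re-picks its cheapest; new service cost 280, saving 15.
Extra fixed cost: 8. Net change = 8 − 15 = -7.
(Totals: 1082 → 1075.)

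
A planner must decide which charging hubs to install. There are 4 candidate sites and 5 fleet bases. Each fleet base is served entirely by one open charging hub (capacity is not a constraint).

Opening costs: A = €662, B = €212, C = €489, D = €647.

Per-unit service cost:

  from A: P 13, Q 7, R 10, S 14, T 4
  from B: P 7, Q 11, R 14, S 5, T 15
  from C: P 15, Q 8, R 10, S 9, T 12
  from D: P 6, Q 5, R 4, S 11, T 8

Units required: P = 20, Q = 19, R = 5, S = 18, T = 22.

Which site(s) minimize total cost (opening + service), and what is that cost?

Open B only; minimum total cost 1051.

For any fixed open set, each fleet base goes to its cheapest open site; total = fixed + service.
{B}: P→B 7·20=140, Q→B 11·19=209, R→B 14·5=70, S→B 5·18=90, T→B 15·22=330. Service 839; fixed 212; total 1051.
{D}: P→D 6·20=120, Q→D 5·19=95, R→D 4·5=20, S→D 11·18=198, T→D 8·22=176. Service 609; fixed 647; total 1256.
{B, D}: P→D 6·20=120, Q→D 5·19=95, R→D 4·5=20, S→B 5·18=90, T→D 8·22=176. Service 501; fixed 859; total 1360.
{A, B, C, D}: P→D 6·20=120, Q→D 5·19=95, R→D 4·5=20, S→B 5·18=90, T→A 4·22=88. Service 413; fixed 2010; total 2423.
No other subset beats 1051.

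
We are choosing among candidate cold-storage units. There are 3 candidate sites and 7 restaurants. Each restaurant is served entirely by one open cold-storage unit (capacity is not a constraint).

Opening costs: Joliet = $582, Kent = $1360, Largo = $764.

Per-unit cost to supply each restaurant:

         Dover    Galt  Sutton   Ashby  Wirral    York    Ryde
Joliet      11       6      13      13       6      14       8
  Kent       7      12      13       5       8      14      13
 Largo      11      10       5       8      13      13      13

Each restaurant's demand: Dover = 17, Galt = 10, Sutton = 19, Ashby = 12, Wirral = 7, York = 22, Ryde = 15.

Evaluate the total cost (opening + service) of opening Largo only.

Total cost: 1814

Each restaurant is assigned to its cheapest site among the open ones.
{Largo}: Dover→Largo 11·17=187, Galt→Largo 10·10=100, Sutton→Largo 5·19=95, Ashby→Largo 8·12=96, Wirral→Largo 13·7=91, York→Largo 13·22=286, Ryde→Largo 13·15=195. Service 1050; fixed 764; total 1814.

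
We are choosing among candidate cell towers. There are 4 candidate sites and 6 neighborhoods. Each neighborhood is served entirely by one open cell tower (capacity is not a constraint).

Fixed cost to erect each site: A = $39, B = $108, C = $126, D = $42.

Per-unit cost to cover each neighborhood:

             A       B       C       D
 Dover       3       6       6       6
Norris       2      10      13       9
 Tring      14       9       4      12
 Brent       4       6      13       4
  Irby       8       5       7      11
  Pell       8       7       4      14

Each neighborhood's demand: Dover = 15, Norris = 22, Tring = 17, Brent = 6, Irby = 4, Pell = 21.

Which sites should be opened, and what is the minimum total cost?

For any fixed open set, each neighborhood goes to its cheapest open site; total = fixed + service.
{A, C}: Dover→A 3·15=45, Norris→A 2·22=44, Tring→C 4·17=68, Brent→A 4·6=24, Irby→C 7·4=28, Pell→C 4·21=84. Service 293; fixed 165; total 458.
{A, C, D}: service 293 + fixed 207 = 500
{A, B, C}: service 285 + fixed 273 = 558
{A, B, C, D}: Dover→A 3·15=45, Norris→A 2·22=44, Tring→C 4·17=68, Brent→A 4·6=24, Irby→B 5·4=20, Pell→C 4·21=84. Service 285; fixed 315; total 600.
No other subset beats 458.

Open A and C; minimum total cost 458.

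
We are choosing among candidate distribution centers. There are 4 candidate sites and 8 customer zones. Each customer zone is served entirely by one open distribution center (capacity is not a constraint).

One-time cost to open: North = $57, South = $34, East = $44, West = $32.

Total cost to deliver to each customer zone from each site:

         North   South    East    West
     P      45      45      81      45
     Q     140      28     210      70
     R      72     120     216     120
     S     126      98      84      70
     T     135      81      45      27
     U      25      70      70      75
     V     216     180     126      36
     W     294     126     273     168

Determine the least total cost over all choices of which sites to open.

Minimum total cost: 552

For any fixed open set, each customer zone goes to its cheapest open site; total = fixed + service.
{North, South, West}: P→North 45, Q→South 28, R→North 72, S→West 70, T→West 27, U→North 25, V→West 36, W→South 126. Service 429; fixed 123; total 552.
{South, West}: service 522 + fixed 66 = 588
{North, South, East, West}: service 429 + fixed 167 = 596
{West}: P→West 45, Q→West 70, R→West 120, S→West 70, T→West 27, U→West 75, V→West 36, W→West 168. Service 611; fixed 32; total 643.
No other subset beats 552.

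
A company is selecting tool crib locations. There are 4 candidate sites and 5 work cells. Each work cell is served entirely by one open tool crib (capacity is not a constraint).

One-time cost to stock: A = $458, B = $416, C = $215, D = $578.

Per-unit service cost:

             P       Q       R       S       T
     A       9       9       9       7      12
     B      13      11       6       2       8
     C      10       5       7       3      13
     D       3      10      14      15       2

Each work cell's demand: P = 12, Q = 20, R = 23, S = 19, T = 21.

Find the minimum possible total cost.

Minimum total cost: 926

For any fixed open set, each work cell goes to its cheapest open site; total = fixed + service.
{C}: P→C 10·12=120, Q→C 5·20=100, R→C 7·23=161, S→C 3·19=57, T→C 13·21=273. Service 711; fixed 215; total 926.
{B}: service 720 + fixed 416 = 1136
{C, D}: service 396 + fixed 793 = 1189
{A, B, C, D}: P→D 3·12=36, Q→C 5·20=100, R→B 6·23=138, S→B 2·19=38, T→D 2·21=42. Service 354; fixed 1667; total 2021.
No other subset beats 926.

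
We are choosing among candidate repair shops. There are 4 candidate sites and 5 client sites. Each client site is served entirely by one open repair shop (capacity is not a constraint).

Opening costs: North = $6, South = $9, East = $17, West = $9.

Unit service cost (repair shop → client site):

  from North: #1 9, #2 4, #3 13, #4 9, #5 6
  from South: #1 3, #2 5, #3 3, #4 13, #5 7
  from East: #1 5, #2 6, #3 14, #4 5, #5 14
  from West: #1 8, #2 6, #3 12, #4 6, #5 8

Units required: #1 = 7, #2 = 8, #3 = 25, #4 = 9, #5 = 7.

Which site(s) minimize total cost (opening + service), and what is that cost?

For any fixed open set, each client site goes to its cheapest open site; total = fixed + service.
{North, South, East}: #1→South 3·7=21, #2→North 4·8=32, #3→South 3·25=75, #4→East 5·9=45, #5→North 6·7=42. Service 215; fixed 32; total 247.
{North, South, West}: #1→South 3·7=21, #2→North 4·8=32, #3→South 3·25=75, #4→West 6·9=54, #5→North 6·7=42. Service 224; fixed 24; total 248.
{North, South, East, West}: #1→South 3·7=21, #2→North 4·8=32, #3→South 3·25=75, #4→East 5·9=45, #5→North 6·7=42. Service 215; fixed 41; total 256.
{North}: #1→North 9·7=63, #2→North 4·8=32, #3→North 13·25=325, #4→North 9·9=81, #5→North 6·7=42. Service 543; fixed 6; total 549.
(All 15 nonempty subsets were checked; North, South and East is lowest.)

Open North, South and East; minimum total cost 247.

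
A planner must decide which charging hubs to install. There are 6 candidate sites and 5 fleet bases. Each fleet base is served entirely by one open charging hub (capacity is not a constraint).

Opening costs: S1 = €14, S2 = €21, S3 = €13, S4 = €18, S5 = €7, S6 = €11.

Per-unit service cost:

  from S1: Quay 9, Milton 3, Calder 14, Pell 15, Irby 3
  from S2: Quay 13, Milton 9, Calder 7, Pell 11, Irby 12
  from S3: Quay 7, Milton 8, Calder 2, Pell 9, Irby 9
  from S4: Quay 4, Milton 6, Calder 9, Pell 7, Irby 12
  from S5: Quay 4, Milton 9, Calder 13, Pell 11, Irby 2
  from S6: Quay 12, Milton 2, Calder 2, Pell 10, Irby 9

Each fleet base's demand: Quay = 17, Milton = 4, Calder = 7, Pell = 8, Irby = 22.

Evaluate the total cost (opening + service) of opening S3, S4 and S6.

Each fleet base is assigned to its cheapest site among the open ones.
{S3, S4, S6}: Quay→S4 4·17=68, Milton→S6 2·4=8, Calder→S3 2·7=14, Pell→S4 7·8=56, Irby→S3 9·22=198. Service 344; fixed 42; total 386.

Total cost: 386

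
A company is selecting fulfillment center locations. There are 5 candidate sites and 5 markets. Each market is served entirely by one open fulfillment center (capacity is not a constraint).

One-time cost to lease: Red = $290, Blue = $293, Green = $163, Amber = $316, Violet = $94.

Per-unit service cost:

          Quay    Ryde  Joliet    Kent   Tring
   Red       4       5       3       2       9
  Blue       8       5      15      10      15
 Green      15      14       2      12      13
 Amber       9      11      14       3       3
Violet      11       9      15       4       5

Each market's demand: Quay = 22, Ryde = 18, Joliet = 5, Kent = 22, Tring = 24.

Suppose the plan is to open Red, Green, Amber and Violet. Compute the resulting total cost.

Total cost: 1167

Each market is assigned to its cheapest site among the open ones.
{Red, Green, Amber, Violet}: Quay→Red 4·22=88, Ryde→Red 5·18=90, Joliet→Green 2·5=10, Kent→Red 2·22=44, Tring→Amber 3·24=72. Service 304; fixed 863; total 1167.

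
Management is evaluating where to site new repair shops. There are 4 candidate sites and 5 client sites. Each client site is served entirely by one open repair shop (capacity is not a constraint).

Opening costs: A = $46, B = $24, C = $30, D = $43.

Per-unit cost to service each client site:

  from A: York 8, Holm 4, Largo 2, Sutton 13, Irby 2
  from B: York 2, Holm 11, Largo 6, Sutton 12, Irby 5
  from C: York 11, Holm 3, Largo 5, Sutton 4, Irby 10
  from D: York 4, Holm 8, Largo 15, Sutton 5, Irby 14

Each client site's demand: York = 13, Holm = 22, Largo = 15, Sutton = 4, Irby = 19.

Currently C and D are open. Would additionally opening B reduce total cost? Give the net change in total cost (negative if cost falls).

Yes — net change −97 (cost falls by 97).

Current service cost with {C, D}: 399.
Adding B: each client site re-picks its cheapest; new service cost 278, saving 121.
Extra fixed cost: 24. Net change = 24 − 121 = -97.
(Totals: 472 → 375.)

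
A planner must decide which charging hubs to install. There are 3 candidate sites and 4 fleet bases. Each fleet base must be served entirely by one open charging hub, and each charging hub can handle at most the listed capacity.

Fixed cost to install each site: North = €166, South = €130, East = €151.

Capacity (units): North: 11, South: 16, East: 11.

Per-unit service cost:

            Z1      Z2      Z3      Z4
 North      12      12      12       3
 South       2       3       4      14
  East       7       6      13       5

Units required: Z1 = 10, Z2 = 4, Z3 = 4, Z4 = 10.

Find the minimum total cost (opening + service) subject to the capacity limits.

Minimum total cost: 537

Open {North, South, East}: Z1→South 2·10=20, Z2→East 6·4=24, Z3→South 4·4=16, Z4→North 3·10=30.
Loads: North carries 10/11, South carries 14/16, East carries 4/11. Service 90; fixed 447; total 537.
Next best feasible plan costs 561.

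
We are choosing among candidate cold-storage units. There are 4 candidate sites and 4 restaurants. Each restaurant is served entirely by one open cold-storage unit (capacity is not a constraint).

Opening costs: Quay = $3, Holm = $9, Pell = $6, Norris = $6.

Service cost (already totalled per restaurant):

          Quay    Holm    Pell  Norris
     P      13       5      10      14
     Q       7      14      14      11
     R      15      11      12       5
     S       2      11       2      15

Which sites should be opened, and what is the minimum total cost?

Open Quay and Norris; minimum total cost 36.

For any fixed open set, each restaurant goes to its cheapest open site; total = fixed + service.
{Quay, Norris}: P→Quay 13, Q→Quay 7, R→Norris 5, S→Quay 2. Service 27; fixed 9; total 36.
{Quay, Holm}: service 25 + fixed 12 = 37
{Quay, Holm, Norris}: P→Holm 5, Q→Quay 7, R→Norris 5, S→Quay 2. Service 19; fixed 18; total 37.
{Quay, Holm, Pell, Norris}: service 19 + fixed 24 = 43
(All 15 nonempty subsets were checked; Quay and Norris is lowest.)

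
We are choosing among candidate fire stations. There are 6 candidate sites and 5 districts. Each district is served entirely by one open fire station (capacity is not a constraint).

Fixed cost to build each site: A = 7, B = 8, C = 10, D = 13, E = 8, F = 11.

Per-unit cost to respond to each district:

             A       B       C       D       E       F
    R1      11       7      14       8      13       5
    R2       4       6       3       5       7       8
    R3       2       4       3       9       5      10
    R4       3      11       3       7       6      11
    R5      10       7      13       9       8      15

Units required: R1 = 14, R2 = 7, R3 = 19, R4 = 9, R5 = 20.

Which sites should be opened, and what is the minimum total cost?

Open A, B and F; minimum total cost 329.

For any fixed open set, each district goes to its cheapest open site; total = fixed + service.
{A, B, F}: R1→F 5·14=70, R2→A 4·7=28, R3→A 2·19=38, R4→A 3·9=27, R5→B 7·20=140. Service 303; fixed 26; total 329.
{A, B, C, F}: R1→F 5·14=70, R2→C 3·7=21, R3→A 2·19=38, R4→A 3·9=27, R5→B 7·20=140. Service 296; fixed 36; total 332.
{A, B, E, F}: R1→F 5·14=70, R2→A 4·7=28, R3→A 2·19=38, R4→A 3·9=27, R5→B 7·20=140. Service 303; fixed 34; total 337.
{A, B, C, D, E, F}: R1→F 5·14=70, R2→C 3·7=21, R3→A 2·19=38, R4→A 3·9=27, R5→B 7·20=140. Service 296; fixed 57; total 353.
No other subset beats 329.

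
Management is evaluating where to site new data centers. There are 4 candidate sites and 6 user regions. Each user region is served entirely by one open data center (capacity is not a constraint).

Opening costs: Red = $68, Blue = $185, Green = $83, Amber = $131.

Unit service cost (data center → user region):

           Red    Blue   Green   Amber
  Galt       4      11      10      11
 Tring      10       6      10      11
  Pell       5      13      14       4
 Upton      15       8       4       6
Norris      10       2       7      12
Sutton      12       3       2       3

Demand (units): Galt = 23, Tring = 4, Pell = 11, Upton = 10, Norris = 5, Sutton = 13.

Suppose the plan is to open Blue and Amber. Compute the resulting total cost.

Each user region is assigned to its cheapest site among the open ones.
{Blue, Amber}: Galt→Blue 11·23=253, Tring→Blue 6·4=24, Pell→Amber 4·11=44, Upton→Amber 6·10=60, Norris→Blue 2·5=10, Sutton→Blue 3·13=39. Service 430; fixed 316; total 746.

Total cost: 746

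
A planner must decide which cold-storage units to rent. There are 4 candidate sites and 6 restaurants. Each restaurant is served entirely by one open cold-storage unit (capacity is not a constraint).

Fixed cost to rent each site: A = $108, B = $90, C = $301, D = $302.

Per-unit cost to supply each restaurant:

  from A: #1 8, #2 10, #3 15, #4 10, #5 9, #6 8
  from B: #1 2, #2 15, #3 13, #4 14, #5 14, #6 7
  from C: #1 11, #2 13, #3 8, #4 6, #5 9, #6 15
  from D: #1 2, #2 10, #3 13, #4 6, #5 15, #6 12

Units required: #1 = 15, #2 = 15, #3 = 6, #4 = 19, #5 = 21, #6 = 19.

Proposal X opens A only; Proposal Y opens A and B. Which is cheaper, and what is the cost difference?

Proposal Y is cheaper by 31.

Proposal X: {A}: #1→A 8·15=120, #2→A 10·15=150, #3→A 15·6=90, #4→A 10·19=190, #5→A 9·21=189, #6→A 8·19=152. Service 891; fixed 108; total 999.
Proposal Y: {A, B}: #1→B 2·15=30, #2→A 10·15=150, #3→B 13·6=78, #4→A 10·19=190, #5→A 9·21=189, #6→B 7·19=133. Service 770; fixed 198; total 968.
Difference: |999 − 968| = 31.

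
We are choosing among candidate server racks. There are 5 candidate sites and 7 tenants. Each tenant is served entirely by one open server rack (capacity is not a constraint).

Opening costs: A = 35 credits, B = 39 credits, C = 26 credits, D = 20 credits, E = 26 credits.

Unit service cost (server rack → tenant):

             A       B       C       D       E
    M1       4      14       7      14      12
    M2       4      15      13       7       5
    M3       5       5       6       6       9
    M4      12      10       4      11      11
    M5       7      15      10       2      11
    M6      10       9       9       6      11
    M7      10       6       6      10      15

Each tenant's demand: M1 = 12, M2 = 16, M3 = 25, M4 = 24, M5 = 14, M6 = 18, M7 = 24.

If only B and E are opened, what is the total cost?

Total cost: 1114

Each tenant is assigned to its cheapest site among the open ones.
{B, E}: M1→E 12·12=144, M2→E 5·16=80, M3→B 5·25=125, M4→B 10·24=240, M5→E 11·14=154, M6→B 9·18=162, M7→B 6·24=144. Service 1049; fixed 65; total 1114.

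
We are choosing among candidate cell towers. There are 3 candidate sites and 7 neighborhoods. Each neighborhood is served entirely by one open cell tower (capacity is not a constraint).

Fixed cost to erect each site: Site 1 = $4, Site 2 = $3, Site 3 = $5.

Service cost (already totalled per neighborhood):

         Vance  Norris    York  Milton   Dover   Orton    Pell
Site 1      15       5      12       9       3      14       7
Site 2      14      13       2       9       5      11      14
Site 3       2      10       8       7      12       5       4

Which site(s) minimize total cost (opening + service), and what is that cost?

Open Site 1, Site 2 and Site 3; minimum total cost 40.

For any fixed open set, each neighborhood goes to its cheapest open site; total = fixed + service.
{Site 1, Site 2, Site 3}: Vance→Site 3 2, Norris→Site 1 5, York→Site 2 2, Milton→Site 3 7, Dover→Site 1 3, Orton→Site 3 5, Pell→Site 3 4. Service 28; fixed 12; total 40.
{Site 1, Site 3}: Vance→Site 3 2, Norris→Site 1 5, York→Site 3 8, Milton→Site 3 7, Dover→Site 1 3, Orton→Site 3 5, Pell→Site 3 4. Service 34; fixed 9; total 43.
{Site 2, Site 3}: Vance→Site 3 2, Norris→Site 3 10, York→Site 2 2, Milton→Site 3 7, Dover→Site 2 5, Orton→Site 3 5, Pell→Site 3 4. Service 35; fixed 8; total 43.
{Site 2}: Vance→Site 2 14, Norris→Site 2 13, York→Site 2 2, Milton→Site 2 9, Dover→Site 2 5, Orton→Site 2 11, Pell→Site 2 14. Service 68; fixed 3; total 71.
No other subset beats 40.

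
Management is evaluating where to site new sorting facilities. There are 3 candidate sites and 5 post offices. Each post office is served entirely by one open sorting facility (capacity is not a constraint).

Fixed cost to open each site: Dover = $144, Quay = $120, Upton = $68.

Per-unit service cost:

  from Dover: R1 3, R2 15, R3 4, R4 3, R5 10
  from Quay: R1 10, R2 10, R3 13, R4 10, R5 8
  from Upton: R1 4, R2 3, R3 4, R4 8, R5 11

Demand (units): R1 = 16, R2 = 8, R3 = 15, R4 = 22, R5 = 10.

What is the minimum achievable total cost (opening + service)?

For any fixed open set, each post office goes to its cheapest open site; total = fixed + service.
{Upton}: R1→Upton 4·16=64, R2→Upton 3·8=24, R3→Upton 4·15=60, R4→Upton 8·22=176, R5→Upton 11·10=110. Service 434; fixed 68; total 502.
{Dover, Upton}: service 298 + fixed 212 = 510
{Dover}: R1→Dover 3·16=48, R2→Dover 15·8=120, R3→Dover 4·15=60, R4→Dover 3·22=66, R5→Dover 10·10=100. Service 394; fixed 144; total 538.
{Dover, Quay, Upton}: service 278 + fixed 332 = 610
No other subset beats 502.

Minimum total cost: 502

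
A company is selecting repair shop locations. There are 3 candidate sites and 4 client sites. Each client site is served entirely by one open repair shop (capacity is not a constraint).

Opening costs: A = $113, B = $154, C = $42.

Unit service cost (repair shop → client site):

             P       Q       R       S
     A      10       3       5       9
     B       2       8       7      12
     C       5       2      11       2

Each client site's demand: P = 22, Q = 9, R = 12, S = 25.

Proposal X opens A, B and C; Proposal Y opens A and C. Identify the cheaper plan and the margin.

Proposal Y is cheaper by 88.

Proposal X: {A, B, C}: P→B 2·22=44, Q→C 2·9=18, R→A 5·12=60, S→C 2·25=50. Service 172; fixed 309; total 481.
Proposal Y: {A, C}: P→C 5·22=110, Q→C 2·9=18, R→A 5·12=60, S→C 2·25=50. Service 238; fixed 155; total 393.
Difference: |481 − 393| = 88.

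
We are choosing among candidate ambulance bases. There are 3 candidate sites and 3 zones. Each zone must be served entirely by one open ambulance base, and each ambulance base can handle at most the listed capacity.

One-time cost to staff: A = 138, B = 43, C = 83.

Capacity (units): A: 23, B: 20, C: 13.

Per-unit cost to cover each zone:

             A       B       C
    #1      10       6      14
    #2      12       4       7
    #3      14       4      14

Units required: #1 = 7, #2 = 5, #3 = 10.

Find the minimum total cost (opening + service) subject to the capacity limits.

Minimum total cost: 243

Open {B, C}: #1→B 6·7=42, #2→C 7·5=35, #3→B 4·10=40.
Loads: B carries 17/20, C carries 5/13. Service 117; fixed 126; total 243.
Next best feasible plan costs 284.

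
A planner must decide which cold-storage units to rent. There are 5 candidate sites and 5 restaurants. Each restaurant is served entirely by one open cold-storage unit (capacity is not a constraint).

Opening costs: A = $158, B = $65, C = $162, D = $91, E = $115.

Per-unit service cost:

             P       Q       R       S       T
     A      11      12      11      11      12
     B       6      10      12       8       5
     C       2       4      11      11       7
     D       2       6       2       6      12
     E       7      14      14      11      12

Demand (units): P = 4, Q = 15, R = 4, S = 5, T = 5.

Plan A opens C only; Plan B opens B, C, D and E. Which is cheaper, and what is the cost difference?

Plan A is cheaper by 200.

Plan A: {C}: P→C 2·4=8, Q→C 4·15=60, R→C 11·4=44, S→C 11·5=55, T→C 7·5=35. Service 202; fixed 162; total 364.
Plan B: {B, C, D, E}: P→C 2·4=8, Q→C 4·15=60, R→D 2·4=8, S→D 6·5=30, T→B 5·5=25. Service 131; fixed 433; total 564.
Difference: |364 − 564| = 200.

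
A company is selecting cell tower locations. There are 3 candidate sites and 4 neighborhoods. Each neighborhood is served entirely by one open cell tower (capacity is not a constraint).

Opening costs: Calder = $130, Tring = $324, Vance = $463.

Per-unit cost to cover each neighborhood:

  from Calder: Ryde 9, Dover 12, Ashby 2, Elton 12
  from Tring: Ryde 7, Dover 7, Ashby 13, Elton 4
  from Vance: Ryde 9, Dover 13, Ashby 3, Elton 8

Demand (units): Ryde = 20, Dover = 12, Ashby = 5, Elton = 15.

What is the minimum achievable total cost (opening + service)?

Minimum total cost: 644

For any fixed open set, each neighborhood goes to its cheapest open site; total = fixed + service.
{Calder}: Ryde→Calder 9·20=180, Dover→Calder 12·12=144, Ashby→Calder 2·5=10, Elton→Calder 12·15=180. Service 514; fixed 130; total 644.
{Tring}: Ryde→Tring 7·20=140, Dover→Tring 7·12=84, Ashby→Tring 13·5=65, Elton→Tring 4·15=60. Service 349; fixed 324; total 673.
{Calder, Tring}: Ryde→Tring 7·20=140, Dover→Tring 7·12=84, Ashby→Calder 2·5=10, Elton→Tring 4·15=60. Service 294; fixed 454; total 748.
{Calder, Tring, Vance}: service 294 + fixed 917 = 1211
No other subset beats 644.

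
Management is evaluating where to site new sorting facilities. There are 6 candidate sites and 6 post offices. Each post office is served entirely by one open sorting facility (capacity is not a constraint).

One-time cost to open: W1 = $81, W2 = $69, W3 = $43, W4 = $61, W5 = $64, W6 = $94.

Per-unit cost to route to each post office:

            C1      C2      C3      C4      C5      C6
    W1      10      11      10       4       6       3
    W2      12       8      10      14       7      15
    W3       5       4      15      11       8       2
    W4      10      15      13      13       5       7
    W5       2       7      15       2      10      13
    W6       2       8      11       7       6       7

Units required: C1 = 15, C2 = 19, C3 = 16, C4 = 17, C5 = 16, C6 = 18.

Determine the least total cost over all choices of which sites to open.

Minimum total cost: 620

For any fixed open set, each post office goes to its cheapest open site; total = fixed + service.
{W1, W3, W5}: C1→W5 2·15=30, C2→W3 4·19=76, C3→W1 10·16=160, C4→W5 2·17=34, C5→W1 6·16=96, C6→W3 2·18=36. Service 432; fixed 188; total 620.
{W2, W3, W5}: service 448 + fixed 176 = 624
{W3, W4, W5}: service 464 + fixed 168 = 632
{W1, W2, W3, W4, W5, W6}: C1→W5 2·15=30, C2→W3 4·19=76, C3→W1 10·16=160, C4→W5 2·17=34, C5→W4 5·16=80, C6→W3 2·18=36. Service 416; fixed 412; total 828.
No other subset beats 620.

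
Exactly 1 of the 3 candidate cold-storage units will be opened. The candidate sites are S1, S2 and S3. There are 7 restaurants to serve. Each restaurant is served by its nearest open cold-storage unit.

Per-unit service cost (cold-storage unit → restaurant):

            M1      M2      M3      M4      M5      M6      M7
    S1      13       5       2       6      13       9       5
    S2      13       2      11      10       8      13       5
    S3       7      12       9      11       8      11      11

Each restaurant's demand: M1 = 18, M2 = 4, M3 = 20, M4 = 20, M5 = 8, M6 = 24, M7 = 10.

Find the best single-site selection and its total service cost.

With exactly 1 open, each restaurant uses its cheapest among the chosen.
{S1}: M1→S1 13·18=234, M2→S1 5·4=20, M3→S1 2·20=40, M4→S1 6·20=120, M5→S1 13·8=104, M6→S1 9·24=216, M7→S1 5·10=50. Service cost 784.
{S3}: service cost 1012
{S2}: service cost 1088
Among all 3 size-1 choices, {S1} is lowest.

Choose S1 only; total service cost 784.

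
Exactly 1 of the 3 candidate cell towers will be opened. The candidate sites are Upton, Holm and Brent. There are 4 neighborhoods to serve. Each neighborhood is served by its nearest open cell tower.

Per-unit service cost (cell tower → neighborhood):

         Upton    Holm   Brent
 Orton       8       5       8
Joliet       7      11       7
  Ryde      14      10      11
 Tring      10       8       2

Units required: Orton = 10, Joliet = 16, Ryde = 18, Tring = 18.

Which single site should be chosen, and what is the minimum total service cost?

With exactly 1 open, each neighborhood uses its cheapest among the chosen.
{Brent}: Orton→Brent 8·10=80, Joliet→Brent 7·16=112, Ryde→Brent 11·18=198, Tring→Brent 2·18=36. Service cost 426.
{Holm}: service cost 550
{Upton}: service cost 624
Among all 3 size-1 choices, {Brent} is lowest.

Choose Brent only; total service cost 426.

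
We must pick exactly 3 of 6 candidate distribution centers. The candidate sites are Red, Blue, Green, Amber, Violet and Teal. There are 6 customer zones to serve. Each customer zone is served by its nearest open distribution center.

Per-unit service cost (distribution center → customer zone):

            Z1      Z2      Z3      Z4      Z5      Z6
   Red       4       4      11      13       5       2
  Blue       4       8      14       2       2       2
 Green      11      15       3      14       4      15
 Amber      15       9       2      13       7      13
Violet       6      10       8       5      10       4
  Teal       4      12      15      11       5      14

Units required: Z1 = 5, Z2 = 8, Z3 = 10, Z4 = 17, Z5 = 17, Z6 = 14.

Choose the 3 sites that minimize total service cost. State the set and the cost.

Choose Red, Blue and Amber; total service cost 168.

With exactly 3 open, each customer zone uses its cheapest among the chosen.
{Red, Blue, Amber}: Z1→Red 4·5=20, Z2→Red 4·8=32, Z3→Amber 2·10=20, Z4→Blue 2·17=34, Z5→Blue 2·17=34, Z6→Red 2·14=28. Service cost 168.
{Red, Blue, Green}: service cost 178
{Blue, Green, Amber}: service cost 200
Among all 20 size-3 choices, {Red, Blue, Amber} is lowest.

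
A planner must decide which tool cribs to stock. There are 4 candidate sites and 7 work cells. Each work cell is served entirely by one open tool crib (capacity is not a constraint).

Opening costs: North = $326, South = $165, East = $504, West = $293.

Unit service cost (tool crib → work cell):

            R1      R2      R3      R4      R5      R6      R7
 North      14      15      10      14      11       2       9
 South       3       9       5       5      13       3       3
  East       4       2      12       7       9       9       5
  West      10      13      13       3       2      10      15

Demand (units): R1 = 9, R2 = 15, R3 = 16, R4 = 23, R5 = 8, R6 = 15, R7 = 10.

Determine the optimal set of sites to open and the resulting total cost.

Open South only; minimum total cost 701.

For any fixed open set, each work cell goes to its cheapest open site; total = fixed + service.
{South}: R1→South 3·9=27, R2→South 9·15=135, R3→South 5·16=80, R4→South 5·23=115, R5→South 13·8=104, R6→South 3·15=45, R7→South 3·10=30. Service 536; fixed 165; total 701.
{South, West}: service 402 + fixed 458 = 860
{North, South}: R1→South 3·9=27, R2→South 9·15=135, R3→South 5·16=80, R4→South 5·23=115, R5→North 11·8=88, R6→North 2·15=30, R7→South 3·10=30. Service 505; fixed 491; total 996.
{North, South, East, West}: service 282 + fixed 1288 = 1570
No other subset beats 701.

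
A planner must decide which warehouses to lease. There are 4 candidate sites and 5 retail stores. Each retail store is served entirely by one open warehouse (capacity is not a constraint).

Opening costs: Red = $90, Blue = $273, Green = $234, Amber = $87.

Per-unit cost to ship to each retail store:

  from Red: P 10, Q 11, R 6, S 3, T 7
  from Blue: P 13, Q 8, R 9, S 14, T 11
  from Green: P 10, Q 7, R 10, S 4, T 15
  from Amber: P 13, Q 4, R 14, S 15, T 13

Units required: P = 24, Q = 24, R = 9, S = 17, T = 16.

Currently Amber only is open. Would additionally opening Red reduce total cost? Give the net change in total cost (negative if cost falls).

Yes — net change −354 (cost falls by 354).

Current service cost with {Amber}: 997.
Adding Red: each retail store re-picks its cheapest; new service cost 553, saving 444.
Extra fixed cost: 90. Net change = 90 − 444 = -354.
(Totals: 1084 → 730.)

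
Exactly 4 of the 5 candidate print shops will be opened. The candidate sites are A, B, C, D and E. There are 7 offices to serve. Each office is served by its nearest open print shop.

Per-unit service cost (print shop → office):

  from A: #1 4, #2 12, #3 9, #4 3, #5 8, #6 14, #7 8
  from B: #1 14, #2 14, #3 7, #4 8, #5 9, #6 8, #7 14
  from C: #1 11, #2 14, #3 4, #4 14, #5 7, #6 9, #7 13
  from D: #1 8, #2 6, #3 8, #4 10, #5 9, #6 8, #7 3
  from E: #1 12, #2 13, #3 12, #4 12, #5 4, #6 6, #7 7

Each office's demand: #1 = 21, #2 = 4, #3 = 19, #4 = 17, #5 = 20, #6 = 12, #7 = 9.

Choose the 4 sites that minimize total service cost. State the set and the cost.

With exactly 4 open, each office uses its cheapest among the chosen.
{A, C, D, E}: #1→A 4·21=84, #2→D 6·4=24, #3→C 4·19=76, #4→A 3·17=51, #5→E 4·20=80, #6→E 6·12=72, #7→D 3·9=27. Service cost 414.
{A, B, D, E}: service cost 471
{A, B, C, E}: service cost 474
Among all 5 size-4 choices, {A, C, D, E} is lowest.

Choose A, C, D and E; total service cost 414.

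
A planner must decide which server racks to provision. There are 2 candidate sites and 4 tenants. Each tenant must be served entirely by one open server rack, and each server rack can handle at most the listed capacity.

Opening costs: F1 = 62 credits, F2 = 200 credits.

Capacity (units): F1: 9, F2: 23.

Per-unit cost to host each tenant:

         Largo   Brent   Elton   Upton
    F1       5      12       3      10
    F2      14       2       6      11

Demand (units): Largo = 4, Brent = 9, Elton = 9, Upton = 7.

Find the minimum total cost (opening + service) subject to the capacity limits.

Minimum total cost: 440

Open {F1, F2}: Largo→F2 14·4=56, Brent→F2 2·9=18, Elton→F1 3·9=27, Upton→F2 11·7=77.
Loads: F1 carries 9/9, F2 carries 20/23. Service 178; fixed 262; total 440.
Next best feasible plan costs 460.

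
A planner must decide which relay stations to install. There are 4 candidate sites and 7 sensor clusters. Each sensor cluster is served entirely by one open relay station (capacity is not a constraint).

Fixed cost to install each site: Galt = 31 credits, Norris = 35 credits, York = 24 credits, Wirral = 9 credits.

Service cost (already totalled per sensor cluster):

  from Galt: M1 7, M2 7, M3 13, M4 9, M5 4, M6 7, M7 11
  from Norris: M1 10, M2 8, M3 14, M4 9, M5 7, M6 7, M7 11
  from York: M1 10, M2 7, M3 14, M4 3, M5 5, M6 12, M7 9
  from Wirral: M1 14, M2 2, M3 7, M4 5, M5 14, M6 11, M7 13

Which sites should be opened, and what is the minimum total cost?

Open Wirral only; minimum total cost 75.

For any fixed open set, each sensor cluster goes to its cheapest open site; total = fixed + service.
{Wirral}: M1→Wirral 14, M2→Wirral 2, M3→Wirral 7, M4→Wirral 5, M5→Wirral 14, M6→Wirral 11, M7→Wirral 13. Service 66; fixed 9; total 75.
{York, Wirral}: service 47 + fixed 33 = 80
{Galt, Wirral}: service 43 + fixed 40 = 83
{Galt, Norris, York, Wirral}: service 39 + fixed 99 = 138
No other subset beats 75.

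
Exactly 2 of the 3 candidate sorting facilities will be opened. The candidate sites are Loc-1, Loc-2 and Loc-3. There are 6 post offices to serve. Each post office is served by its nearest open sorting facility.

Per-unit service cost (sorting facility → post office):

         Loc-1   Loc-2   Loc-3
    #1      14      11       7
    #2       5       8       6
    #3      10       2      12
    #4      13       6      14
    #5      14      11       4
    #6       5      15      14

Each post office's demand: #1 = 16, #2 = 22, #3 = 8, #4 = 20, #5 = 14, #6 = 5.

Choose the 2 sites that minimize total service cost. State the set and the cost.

With exactly 2 open, each post office uses its cheapest among the chosen.
{Loc-2, Loc-3}: #1→Loc-3 7·16=112, #2→Loc-3 6·22=132, #3→Loc-2 2·8=16, #4→Loc-2 6·20=120, #5→Loc-3 4·14=56, #6→Loc-3 14·5=70. Service cost 506.
{Loc-1, Loc-2}: service cost 601
{Loc-1, Loc-3}: service cost 643
Among all 3 size-2 choices, {Loc-2, Loc-3} is lowest.

Choose Loc-2 and Loc-3; total service cost 506.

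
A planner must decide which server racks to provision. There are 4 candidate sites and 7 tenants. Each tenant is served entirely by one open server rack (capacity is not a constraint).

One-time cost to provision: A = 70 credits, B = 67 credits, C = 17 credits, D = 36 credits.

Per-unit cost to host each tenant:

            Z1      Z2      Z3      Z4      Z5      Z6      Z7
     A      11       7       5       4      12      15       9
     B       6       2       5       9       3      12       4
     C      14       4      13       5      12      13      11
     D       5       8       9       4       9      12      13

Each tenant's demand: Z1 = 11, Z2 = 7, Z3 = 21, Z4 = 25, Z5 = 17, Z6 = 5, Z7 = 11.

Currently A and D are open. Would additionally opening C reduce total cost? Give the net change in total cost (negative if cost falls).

Current service cost with {A, D}: 621.
Adding C: each tenant re-picks its cheapest; new service cost 600, saving 21.
Extra fixed cost: 17. Net change = 17 − 21 = -4.
(Totals: 727 → 723.)

Yes — net change −4 (cost falls by 4).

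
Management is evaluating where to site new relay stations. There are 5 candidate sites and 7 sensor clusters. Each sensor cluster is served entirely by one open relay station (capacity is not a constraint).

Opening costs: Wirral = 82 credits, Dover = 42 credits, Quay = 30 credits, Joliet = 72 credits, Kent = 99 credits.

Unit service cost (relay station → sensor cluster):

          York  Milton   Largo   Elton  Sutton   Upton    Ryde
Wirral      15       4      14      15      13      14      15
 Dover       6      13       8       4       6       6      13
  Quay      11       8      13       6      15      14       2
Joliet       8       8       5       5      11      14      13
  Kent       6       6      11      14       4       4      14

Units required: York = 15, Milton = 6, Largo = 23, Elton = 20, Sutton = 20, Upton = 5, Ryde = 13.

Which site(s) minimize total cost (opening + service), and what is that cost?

For any fixed open set, each sensor cluster goes to its cheapest open site; total = fixed + service.
{Dover, Quay}: York→Dover 6·15=90, Milton→Quay 8·6=48, Largo→Dover 8·23=184, Elton→Dover 4·20=80, Sutton→Dover 6·20=120, Upton→Dover 6·5=30, Ryde→Quay 2·13=26. Service 578; fixed 72; total 650.
{Dover, Quay, Joliet}: service 509 + fixed 144 = 653
{Quay, Joliet, Kent}: service 467 + fixed 201 = 668
{Wirral, Dover, Quay, Joliet, Kent}: service 435 + fixed 325 = 760
No other subset beats 650.

Open Dover and Quay; minimum total cost 650.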